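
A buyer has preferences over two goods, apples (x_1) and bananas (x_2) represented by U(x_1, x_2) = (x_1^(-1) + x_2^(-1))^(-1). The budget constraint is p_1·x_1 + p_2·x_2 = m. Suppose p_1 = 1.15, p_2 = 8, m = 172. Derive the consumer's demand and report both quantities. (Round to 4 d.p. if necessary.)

x_1* = 41.1173, x_2* = 15.5894

From the CES first-order condition, (x_2/x_1)^(2) = p_1/p_2.
Solve for the ratio: x_2/x_1 = [p_1/p_2]^(0.5).
Substitute x_2 = (x_2/x_1)·x_1 into the budget: x_1* = m/(p_1 + p_2·(x_2/x_1)).
Numerically x_2/x_1 = 0.379144, so x_1* = 172/(1.15 + 8·0.379144) = 41.1173 and x_2* = 0.379144·41.1173 = 15.5894.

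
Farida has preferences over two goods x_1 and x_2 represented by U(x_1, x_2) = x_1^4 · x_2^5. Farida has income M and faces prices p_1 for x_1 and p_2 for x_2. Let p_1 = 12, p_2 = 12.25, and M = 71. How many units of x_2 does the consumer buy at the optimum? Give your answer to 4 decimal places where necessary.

x_2* = 3.22

At p_1=12, p_2=12.25, M=71: x_2* = 5/9·71/12.25 = 3.22.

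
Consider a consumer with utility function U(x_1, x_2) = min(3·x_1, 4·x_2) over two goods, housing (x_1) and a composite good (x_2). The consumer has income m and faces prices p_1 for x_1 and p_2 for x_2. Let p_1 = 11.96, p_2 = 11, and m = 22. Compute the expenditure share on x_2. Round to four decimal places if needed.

Demand: x_1*(p_1,p_2,m) = 4·m/(4·p_1 + 3·p_2), x_2* = 3·m/(4·p_1 + 3·p_2).
Here 4·11.96 + 3·11 = 80.84, giving x_1* = 1.0886 and x_2* = 0.8164.
Expenditure on x_2: 11·0.8164 = 8.9807; share = 0.4082.

share on x_2 = 0.4082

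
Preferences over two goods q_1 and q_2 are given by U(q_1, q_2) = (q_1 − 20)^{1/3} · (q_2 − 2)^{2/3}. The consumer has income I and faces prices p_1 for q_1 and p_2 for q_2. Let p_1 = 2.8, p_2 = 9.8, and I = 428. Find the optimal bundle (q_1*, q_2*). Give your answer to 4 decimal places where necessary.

This is Cobb-Douglas in (q_1−20, q_2−2): tangency gives 1/3·p_2·(q_2−2) = 2/3·p_1·(q_1−20).
Substituting into the budget: q_1* = 20 + 1/3·(I − 20·p_1 − 2·p_2)/p_1, and q_2* = 2 + 2/3·(…)/p_2.
Discretionary income = 428 − 20·2.8 − 2·9.8 = 352.4; q_1* = 20 + 1/3·352.4/2.8 = 61.9524; q_2* = 2 + 2/3·352.4/9.8 = 25.9728.

q_1* = 61.9524, q_2* = 25.9728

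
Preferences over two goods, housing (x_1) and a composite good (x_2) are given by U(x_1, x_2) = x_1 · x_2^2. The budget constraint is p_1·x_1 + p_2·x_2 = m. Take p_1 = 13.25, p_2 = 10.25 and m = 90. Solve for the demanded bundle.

x_1* = 2.2642, x_2* = 5.8537

Demand: x_1*(p_1,p_2,m) = 1/3·m/p_1 and x_2* = 2/3·m/p_2.
At p_1=13.25, p_2=10.25, m=90: x_1* = 1/3·90/13.25 = 2.2642, x_2* = 5.8537.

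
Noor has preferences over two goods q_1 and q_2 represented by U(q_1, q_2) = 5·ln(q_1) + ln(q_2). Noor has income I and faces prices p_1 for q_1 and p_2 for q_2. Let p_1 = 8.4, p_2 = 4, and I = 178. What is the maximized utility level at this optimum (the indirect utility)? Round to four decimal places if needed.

The MRS is 5·q_2/q_1. Set MRS = p_1/p_2.
So 5·p_2·q_2 = p_1·q_1; combined with the budget, a share 5/6 of income goes to q_1.
Demand: q_1*(p_1,p_2,I) = 5/6·I/p_1 and q_2* = 1/6·I/p_2.
At p_1=8.4, p_2=4, I=178: q_1* = 5/6·178/8.4 = 17.6587, q_2* = 7.4167.
Utility at the optimum: U(17.6587, 7.4167) = 16.3599.

V = 16.3599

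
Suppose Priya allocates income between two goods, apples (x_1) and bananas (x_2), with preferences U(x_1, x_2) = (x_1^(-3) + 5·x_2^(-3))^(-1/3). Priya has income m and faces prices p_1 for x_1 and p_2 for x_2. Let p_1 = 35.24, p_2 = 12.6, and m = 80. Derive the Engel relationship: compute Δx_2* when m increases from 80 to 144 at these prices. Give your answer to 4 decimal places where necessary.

Δx_2* = 2.0764

With the ratio pinned down, the budget gives x_1* = m/(p_1 + p_2·(x_2/x_1)) and x_2* = (x_2/x_1)·x_1*.
Numerically x_2/x_1 = 1.933788, so x_1* = 80/(35.24 + 12.6·1.933788) = 1.3422 and x_2* = 1.933788·1.3422 = 2.5954.
At m' = 144: x_2* = 4.6718. Change: 4.6718 − 2.5954 = 2.0764.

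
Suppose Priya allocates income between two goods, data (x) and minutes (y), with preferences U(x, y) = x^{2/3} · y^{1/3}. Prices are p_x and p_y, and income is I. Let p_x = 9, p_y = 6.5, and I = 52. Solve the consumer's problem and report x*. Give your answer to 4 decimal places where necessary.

x* = 3.8519

MU_x/MU_y = (2/3·y)/(1/3·x); tangency sets this equal to p_x/p_y.
So 2/3·p_y·y = 1/3·p_x·x; combined with the budget, a share 2/3 of income goes to x.
Demand: x*(p_x,p_y,I) = 2/3·I/p_x and y* = 1/3·I/p_y.
At p_x=9, p_y=6.5, I=52: x* = 2/3·52/9 = 3.8519.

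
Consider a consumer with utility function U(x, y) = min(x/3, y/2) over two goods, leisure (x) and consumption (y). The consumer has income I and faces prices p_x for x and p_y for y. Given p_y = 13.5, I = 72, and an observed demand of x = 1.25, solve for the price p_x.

With perfect complements, no substitution: consume in ratio x:y = 3:2.
Budget: p_x·x + p_y·(2/3)·x = I, so (3·p_x + 2·p_y)·x = 3·I.
Demand: x*(p_x,p_y,I) = 3·I/(3·p_x + 2·p_y), y* = 2·I/(3·p_x + 2·p_y).
Set x* = 1.25 in the demand function and solve for p_x: p_x = 48.6.

p_x = 48.6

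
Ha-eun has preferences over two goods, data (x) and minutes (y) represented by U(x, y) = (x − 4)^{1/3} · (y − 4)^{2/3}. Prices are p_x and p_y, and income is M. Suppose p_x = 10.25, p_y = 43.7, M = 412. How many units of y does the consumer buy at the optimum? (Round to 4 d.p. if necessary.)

y* = 6.9931

This is Cobb-Douglas in (x−4, y−4): tangency gives 1/3·p_y·(y−4) = 2/3·p_x·(x−4).
After buying the subsistence bundle (4, 4), a share 1/3 of the remaining income goes to x: x* = 4 + 1/3·(M − 4p_x − 4p_y)/p_x.
Discretionary income = 412 − 4·10.25 − 4·43.7 = 196.2; y* = 4 + 2/3·196.2/43.7 = 6.9931.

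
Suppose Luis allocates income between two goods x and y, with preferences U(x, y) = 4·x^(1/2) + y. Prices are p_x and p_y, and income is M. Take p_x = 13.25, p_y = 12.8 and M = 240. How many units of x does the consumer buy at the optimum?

x* = 3.7329

Plugging in: x* = (2·12.8/13.25)² = 3.7329.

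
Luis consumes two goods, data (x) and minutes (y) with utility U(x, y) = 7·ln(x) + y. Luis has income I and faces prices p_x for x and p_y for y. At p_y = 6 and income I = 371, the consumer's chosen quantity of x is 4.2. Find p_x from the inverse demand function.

Set MRS = p_x/p_y: (7/x)/1 = p_x/p_y.
So x*(p_x,p_y) = 7·p_y/p_x, independent of income; and y* = (I − 7·p_y)/p_y.
Set x* = 4.2 in the demand function and solve for p_x: p_x = 10.

p_x = 10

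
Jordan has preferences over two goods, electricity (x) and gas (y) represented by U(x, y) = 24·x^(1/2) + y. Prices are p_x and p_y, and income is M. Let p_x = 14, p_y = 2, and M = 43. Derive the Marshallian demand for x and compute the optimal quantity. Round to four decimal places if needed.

MU_x = 12/√x, MU_y = 1. Tangency: 12/√x = p_x/p_y.
Solve: √x = 12·p_y/p_x, so x*(p_x,p_y) = (12·p_y/p_x)², and y* = (M − p_x·x*)/p_y.
Plugging in: x* = (12·2/14)² = 2.9388.

x* = 2.9388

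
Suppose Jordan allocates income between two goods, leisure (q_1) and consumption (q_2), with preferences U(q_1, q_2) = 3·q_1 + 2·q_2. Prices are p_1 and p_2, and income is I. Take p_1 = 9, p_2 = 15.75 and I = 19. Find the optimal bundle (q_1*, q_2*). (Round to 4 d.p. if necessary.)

q_1* = 2.1111, q_2* = 0

q_1 gives more utility per dollar, so spend all income on q_1: q_1* = I/p_1, q_2* = 0.
Numerically: q_1* = 2.1111, q_2* = 0.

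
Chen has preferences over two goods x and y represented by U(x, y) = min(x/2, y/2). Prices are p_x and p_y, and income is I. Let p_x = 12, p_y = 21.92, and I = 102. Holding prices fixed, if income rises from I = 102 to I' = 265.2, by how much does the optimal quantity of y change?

With perfect complements, no substitution: consume in ratio x:y = 2:2.
Budget: p_x·x + p_y·x = I, so (2·p_x + 2·p_y)·x = 2·I.
Demand: x*(p_x,p_y,I) = 2·I/(2·p_x + 2·p_y), y* = 2·I/(2·p_x + 2·p_y).
Here 2·12 + 2·21.92 = 67.84, giving y* = 3.0071.
At I' = 265.2: y* = 7.8184. Change: 7.8184 − 3.0071 = 4.8113.

Δy* = 4.8113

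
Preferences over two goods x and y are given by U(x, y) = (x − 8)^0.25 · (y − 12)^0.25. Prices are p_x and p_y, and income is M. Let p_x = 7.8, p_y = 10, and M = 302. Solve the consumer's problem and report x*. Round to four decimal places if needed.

This is Cobb-Douglas in (x−8, y−12): tangency gives 0.25·p_y·(y−12) = 0.25·p_x·(x−8).
After buying the subsistence bundle (8, 12), a share 0.5 of the remaining income goes to x: x* = 8 + 0.5·(M − 8p_x − 12p_y)/p_x.
Discretionary income = 302 − 8·7.8 − 12·10 = 119.6; x* = 8 + 0.5·119.6/7.8 = 15.6667.

x* = 15.6667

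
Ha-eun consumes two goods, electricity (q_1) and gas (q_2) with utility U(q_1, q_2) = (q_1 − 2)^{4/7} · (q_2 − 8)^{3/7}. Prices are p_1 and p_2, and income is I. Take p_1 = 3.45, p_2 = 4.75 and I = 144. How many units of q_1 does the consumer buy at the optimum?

q_1* = 18.4141

This is Cobb-Douglas in (q_1−2, q_2−8): tangency gives 4/7·p_2·(q_2−8) = 3/7·p_1·(q_1−2).
Substituting into the budget: q_1* = 2 + 4/7·(I − 2·p_1 − 8·p_2)/p_1, and q_2* = 8 + 3/7·(…)/p_2.
Discretionary income = 144 − 2·3.45 − 8·4.75 = 99.1; q_1* = 2 + 4/7·99.1/3.45 = 18.4141.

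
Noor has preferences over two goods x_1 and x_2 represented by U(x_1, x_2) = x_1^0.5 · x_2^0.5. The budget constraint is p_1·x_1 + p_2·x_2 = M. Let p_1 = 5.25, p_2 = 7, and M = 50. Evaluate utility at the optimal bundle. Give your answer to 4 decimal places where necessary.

MU_x_1/MU_x_2 = (0.5·x_2)/(0.5·x_1); tangency sets this equal to p_1/p_2.
Rearranging, p_2·x_2 = p_1·x_1. Substituting into the budget gives p_1·x_1·(1 + 1) = M.
Demand: x_1*(p_1,p_2,M) = 0.5·M/p_1 and x_2* = 0.5·M/p_2.
At p_1=5.25, p_2=7, M=50: x_1* = 0.5·50/5.25 = 4.7619, x_2* = 3.5714.
Utility at the optimum: U(4.7619, 3.5714) = 4.1239.

V = 4.1239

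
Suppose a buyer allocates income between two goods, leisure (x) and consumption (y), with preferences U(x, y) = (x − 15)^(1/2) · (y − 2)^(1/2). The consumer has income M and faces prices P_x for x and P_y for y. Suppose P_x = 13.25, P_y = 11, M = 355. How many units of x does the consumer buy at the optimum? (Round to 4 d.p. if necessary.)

x* = 20.066

This is Cobb-Douglas in (x−15, y−2): tangency gives 0.5·P_y·(y−2) = 0.5·P_x·(x−15).
After buying the subsistence bundle (15, 2), a share 0.5 of the remaining income goes to x: x* = 15 + 0.5·(M − 15P_x − 2P_y)/P_x.
Discretionary income = 355 − 15·13.25 − 2·11 = 134.25; x* = 15 + 0.5·134.25/13.25 = 20.066.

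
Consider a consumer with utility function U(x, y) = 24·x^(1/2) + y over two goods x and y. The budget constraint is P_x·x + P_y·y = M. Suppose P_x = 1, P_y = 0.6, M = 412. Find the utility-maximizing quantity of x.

Utility is quasi-linear in y; the FOC for x is 12/√x = P_x/P_y.
Solve: √x = 12·P_y/P_x, so x*(P_x,P_y) = (12·P_y/P_x)², and y* = (M − P_x·x*)/P_y.
Plugging in: x* = (12·0.6/1)² = 51.84.

x* = 51.84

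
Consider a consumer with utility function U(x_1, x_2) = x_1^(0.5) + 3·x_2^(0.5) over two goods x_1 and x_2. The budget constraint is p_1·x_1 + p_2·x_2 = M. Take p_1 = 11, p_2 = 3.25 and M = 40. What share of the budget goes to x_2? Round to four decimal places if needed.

share on x_2 = 0.9682

From the CES first-order condition, (1/3)·(x_2/x_1)^(0.5) = p_1/p_2.
Hence x_2/x_1 = (3·p_1/p_2)^(1/(0.5)), i.e. raised to the 2 power.
With the ratio pinned down, the budget gives x_1* = M/(p_1 + p_2·(x_2/x_1)) and x_2* = (x_2/x_1)·x_1*.
Numerically x_2/x_1 = 103.100592, so x_1* = 40/(11 + 3.25·103.100592) = 0.1156 and x_2* = 103.100592·0.1156 = 11.9165.
Expenditure on x_2: 3.25·11.9165 = 38.7286; share = 0.9682.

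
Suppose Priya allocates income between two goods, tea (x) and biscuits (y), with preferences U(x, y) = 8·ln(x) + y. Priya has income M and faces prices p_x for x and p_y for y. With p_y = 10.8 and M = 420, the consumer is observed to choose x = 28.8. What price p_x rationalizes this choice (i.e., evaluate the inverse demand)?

Set MRS = p_x/p_y: (8/x)/1 = p_x/p_y.
So x*(p_x,p_y) = 8·p_y/p_x, independent of income; and y* = (M − 8·p_y)/p_y.
Set x* = 28.8 in the demand function and solve for p_x: p_x = 3.

p_x = 3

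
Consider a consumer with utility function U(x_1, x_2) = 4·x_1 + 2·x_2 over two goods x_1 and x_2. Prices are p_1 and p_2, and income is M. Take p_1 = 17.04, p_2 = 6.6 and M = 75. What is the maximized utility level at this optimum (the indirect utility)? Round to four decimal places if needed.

Linear utility — the consumer picks whichever good has higher MU/price: 4/17.04 = 0.2347 vs 2/6.6 = 0.303.
x_2 gives more utility per dollar, so spend all income on x_2: x_2* = M/p_2, x_1* = 0.
Numerically: x_1* = 0, x_2* = 11.3636.
Utility at the optimum: U(0, 11.3636) = 22.7273.

V = 22.7273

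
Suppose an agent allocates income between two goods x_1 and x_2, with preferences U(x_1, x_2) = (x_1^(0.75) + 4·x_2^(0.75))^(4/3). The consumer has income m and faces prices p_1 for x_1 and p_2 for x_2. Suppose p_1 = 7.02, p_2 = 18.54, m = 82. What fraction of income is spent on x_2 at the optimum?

share on x_2 = 0.9329

From the CES first-order condition, (1/4)·(x_2/x_1)^(0.25) = p_1/p_2.
Solve for the ratio: x_2/x_1 = [4·p_1/p_2]^(4).
Substitute x_2 = (x_2/x_1)·x_1 into the budget: x_1* = m/(p_1 + p_2·(x_2/x_1)).
Numerically x_2/x_1 = 5.261984, so x_1* = 82/(7.02 + 18.54·5.261984) = 0.7841 and x_2* = 5.261984·0.7841 = 4.126.
Expenditure on x_2: 18.54·4.126 = 76.4955; share = 0.9329.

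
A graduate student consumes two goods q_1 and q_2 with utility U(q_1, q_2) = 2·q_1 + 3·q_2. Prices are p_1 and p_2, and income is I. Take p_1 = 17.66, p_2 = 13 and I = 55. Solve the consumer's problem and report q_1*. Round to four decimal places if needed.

q_1* = 0

Linear utility — the consumer picks whichever good has higher MU/price: 2/17.66 = 0.1133 vs 3/13 = 0.2308.
q_2 gives more utility per dollar, so spend all income on q_2: q_2* = I/p_2, q_1* = 0.
Numerically: q_1* = 0, q_2* = 4.2308.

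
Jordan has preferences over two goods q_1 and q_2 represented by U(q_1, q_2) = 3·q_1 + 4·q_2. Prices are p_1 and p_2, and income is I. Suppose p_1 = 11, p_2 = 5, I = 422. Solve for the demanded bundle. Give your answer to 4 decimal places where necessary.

Perfect substitutes: compare marginal utility per dollar. 3/p_1 vs 4/p_2 → 0.2727 vs 0.8.
q_2 gives more utility per dollar, so spend all income on q_2: q_2* = I/p_2, q_1* = 0.
Numerically: q_1* = 0, q_2* = 84.4.

q_1* = 0, q_2* = 84.4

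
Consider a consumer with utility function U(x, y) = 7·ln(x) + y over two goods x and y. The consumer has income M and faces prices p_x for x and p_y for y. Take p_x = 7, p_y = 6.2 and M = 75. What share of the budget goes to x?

share on x = 0.5787

Set MRS = p_x/p_y: (7/x)/1 = p_x/p_y.
So x*(p_x,p_y) = 7·p_y/p_x, independent of income; and y* = (M − 7·p_y)/p_y.
At the given prices: x* = 7·6.2/7 = 6.2, and y* = 5.0968.
Expenditure on x: 7·6.2 = 43.4; share = 0.5787.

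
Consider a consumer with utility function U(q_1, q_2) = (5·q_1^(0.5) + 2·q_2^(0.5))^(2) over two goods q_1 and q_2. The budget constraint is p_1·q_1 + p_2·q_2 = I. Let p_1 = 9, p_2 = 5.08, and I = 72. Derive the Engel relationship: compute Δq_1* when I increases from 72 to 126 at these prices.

Numerically q_2/q_1 = 0.502201, so q_1* = 72/(9 + 5.08·0.502201) = 6.2331.
At I' = 126: q_1* = 10.908. Change: 10.908 − 6.2331 = 4.6748.

Δq_1* = 4.6748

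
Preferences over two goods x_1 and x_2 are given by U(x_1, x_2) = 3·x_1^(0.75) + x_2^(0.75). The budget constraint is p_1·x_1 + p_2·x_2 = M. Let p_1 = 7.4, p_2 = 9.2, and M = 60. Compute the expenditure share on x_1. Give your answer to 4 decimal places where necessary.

MU_x_1 ∝ 3·x_1^(-0.25), MU_x_2 ∝ x_2^(-0.25), so MRS = 3·(x_2/x_1)^(0.25) = p_1/p_2.
Solve for the ratio: x_2/x_1 = [(1/3)·p_1/p_2]^(4).
Substitute x_2 = (x_2/x_1)·x_1 into the budget: x_1* = M/(p_1 + p_2·(x_2/x_1)).
Numerically x_2/x_1 = 0.005168, so x_1* = 60/(7.4 + 9.2·0.005168) = 8.0563 and x_2* = 0.005168·8.0563 = 0.0416.
Expenditure on x_1: 7.4·8.0563 = 59.617; share = 0.9936.

share on x_1 = 0.9936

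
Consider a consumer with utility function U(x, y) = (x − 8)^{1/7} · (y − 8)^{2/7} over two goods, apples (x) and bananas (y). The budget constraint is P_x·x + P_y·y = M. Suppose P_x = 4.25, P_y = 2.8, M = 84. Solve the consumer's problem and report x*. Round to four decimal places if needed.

x* = 10.1647

Let x' = x−8, y' = y−8. MRS = (1/2)·y'/x' = P_x/P_y.
Substituting into the budget: x* = 8 + 1/3·(M − 8·P_x − 8·P_y)/P_x, and y* = 8 + 2/3·(…)/P_y.
Discretionary income = 84 − 8·4.25 − 8·2.8 = 27.6; x* = 8 + 1/3·27.6/4.25 = 10.1647.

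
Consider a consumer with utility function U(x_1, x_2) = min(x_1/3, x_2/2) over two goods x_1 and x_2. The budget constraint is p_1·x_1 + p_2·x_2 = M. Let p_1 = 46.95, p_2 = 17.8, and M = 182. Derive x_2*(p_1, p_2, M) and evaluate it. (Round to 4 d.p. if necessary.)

x_2* = 2.0629

Leontief preferences: the optimum is at the kink where x_1/3 = x_2/2, i.e. x_2 = (2/3)·x_1.
Budget: p_1·x_1 + p_2·(2/3)·x_1 = M, so (3·p_1 + 2·p_2)·x_1 = 3·M.
Demand: x_1*(p_1,p_2,M) = 3·M/(3·p_1 + 2·p_2), x_2* = 2·M/(3·p_1 + 2·p_2).
Here 3·46.95 + 2·17.8 = 176.45, giving x_2* = 2.0629.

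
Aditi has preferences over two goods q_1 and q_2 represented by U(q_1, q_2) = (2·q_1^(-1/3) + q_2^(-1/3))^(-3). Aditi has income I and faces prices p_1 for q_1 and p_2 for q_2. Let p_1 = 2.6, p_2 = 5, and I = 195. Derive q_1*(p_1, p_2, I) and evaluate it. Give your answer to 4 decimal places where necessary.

Substitute q_2 = (q_2/q_1)·q_1 into the budget: q_1* = I/(p_1 + p_2·(q_2/q_1)).
Numerically q_2/q_1 = 0.364108, so q_1* = 195/(2.6 + 5·0.364108) = 44.1123.

q_1* = 44.1123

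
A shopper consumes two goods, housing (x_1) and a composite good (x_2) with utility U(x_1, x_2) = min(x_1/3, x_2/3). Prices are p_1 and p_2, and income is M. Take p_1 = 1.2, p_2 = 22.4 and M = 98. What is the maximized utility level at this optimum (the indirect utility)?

Leontief preferences: the optimum is at the kink where x_1/3 = x_2/3, i.e. x_2 = x_1.
Budget: p_1·x_1 + p_2·x_1 = M, so (3·p_1 + 3·p_2)·x_1 = 3·M.
Demand: x_1*(p_1,p_2,M) = 3·M/(3·p_1 + 3·p_2), x_2* = 3·M/(3·p_1 + 3·p_2).
Here 3·1.2 + 3·22.4 = 70.8, giving x_1* = 4.1525 and x_2* = 4.1525.
Utility at the optimum: U(4.1525, 4.1525) = 1.3842.

V = 1.3842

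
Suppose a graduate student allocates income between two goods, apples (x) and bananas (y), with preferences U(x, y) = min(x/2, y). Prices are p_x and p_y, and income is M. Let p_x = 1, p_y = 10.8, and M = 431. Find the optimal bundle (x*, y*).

Leontief preferences: the optimum is at the kink where x/2 = y/1, i.e. y = (1/2)·x.
Budget: p_x·x + p_y·(1/2)·x = M, so (2·p_x + p_y)·x = 2·M.
Demand: x*(p_x,p_y,M) = 2·M/(2·p_x + p_y), y* = M/(2·p_x + p_y).
Here 2·1 + 10.8 = 12.8, giving x* = 67.3438 and y* = 33.6719.

x* = 67.3438, y* = 33.6719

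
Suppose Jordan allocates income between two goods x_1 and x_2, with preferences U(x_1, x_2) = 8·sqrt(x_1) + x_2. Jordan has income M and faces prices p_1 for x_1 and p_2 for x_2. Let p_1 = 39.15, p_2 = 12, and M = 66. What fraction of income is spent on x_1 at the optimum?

Utility is quasi-linear in x_2; the FOC for x_1 is 4/√x_1 = p_1/p_2.
Thus x_1* = (4·p_2/p_1)² — independent of M — with the rest of income spent on x_2.
Plugging in: x_1* = (4·12/39.15)² = 1.5032, x_2* = 0.5958.
Expenditure on x_1: 39.15·1.5032 = 58.8506; share = 0.8917.

share on x_1 = 0.8917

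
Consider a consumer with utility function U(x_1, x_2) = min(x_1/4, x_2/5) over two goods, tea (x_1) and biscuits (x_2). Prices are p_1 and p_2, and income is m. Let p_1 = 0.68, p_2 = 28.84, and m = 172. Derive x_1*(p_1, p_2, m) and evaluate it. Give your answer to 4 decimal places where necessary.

With perfect complements, no substitution: consume in ratio x_1:x_2 = 4:5.
Budget: p_1·x_1 + p_2·(5/4)·x_1 = m, so (4·p_1 + 5·p_2)·x_1 = 4·m.
Demand: x_1*(p_1,p_2,m) = 4·m/(4·p_1 + 5·p_2), x_2* = 5·m/(4·p_1 + 5·p_2).
Here 4·0.68 + 5·28.84 = 146.92, giving x_1* = 4.6828.

x_1* = 4.6828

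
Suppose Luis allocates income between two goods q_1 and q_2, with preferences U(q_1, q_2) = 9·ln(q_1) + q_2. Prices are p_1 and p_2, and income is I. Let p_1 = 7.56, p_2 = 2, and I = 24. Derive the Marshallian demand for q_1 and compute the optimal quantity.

Set MRS = p_1/p_2: (9/q_1)/1 = p_1/p_2.
So q_1*(p_1,p_2) = 9·p_2/p_1, independent of income; and q_2* = (I − 9·p_2)/p_2.
At the given prices: q_1* = 9·2/7.56 = 2.381.

q_1* = 2.381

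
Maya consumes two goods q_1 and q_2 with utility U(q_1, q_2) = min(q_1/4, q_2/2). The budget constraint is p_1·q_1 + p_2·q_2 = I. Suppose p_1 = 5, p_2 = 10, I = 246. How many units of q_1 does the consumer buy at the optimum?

With perfect complements, no substitution: consume in ratio q_1:q_2 = 4:2.
Budget: p_1·q_1 + p_2·(1/2)·q_1 = I, so (4·p_1 + 2·p_2)·q_1 = 4·I.
Demand: q_1*(p_1,p_2,I) = 4·I/(4·p_1 + 2·p_2), q_2* = 2·I/(4·p_1 + 2·p_2).
Here 4·5 + 2·10 = 40, giving q_1* = 24.6.

q_1* = 24.6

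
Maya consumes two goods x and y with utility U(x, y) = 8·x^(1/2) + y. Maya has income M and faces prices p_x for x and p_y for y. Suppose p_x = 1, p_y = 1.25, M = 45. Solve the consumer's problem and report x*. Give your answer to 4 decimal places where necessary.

x* = 25

Set MRS = p_x/p_y: 4·x^(−1/2) = p_x/p_y.
Solve: √x = 4·p_y/p_x, so x*(p_x,p_y) = (4·p_y/p_x)², and y* = (M − p_x·x*)/p_y.
Plugging in: x* = (4·1.25/1)² = 25.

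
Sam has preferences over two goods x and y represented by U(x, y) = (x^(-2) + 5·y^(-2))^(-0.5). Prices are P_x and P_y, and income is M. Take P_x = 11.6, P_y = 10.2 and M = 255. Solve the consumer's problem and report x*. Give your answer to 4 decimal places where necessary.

MRS = MU_x/MU_y = (1/5)·(y/x)^(3). Set equal to P_x/P_y.
Solve for the ratio: y/x = [5·P_x/P_y]^(1/3).
Substitute y = (y/x)·x into the budget: x* = M/(P_x + P_y·(y/x)).
Numerically y/x = 1.784881, so x* = 255/(11.6 + 10.2·1.784881) = 8.5554.

x* = 8.5554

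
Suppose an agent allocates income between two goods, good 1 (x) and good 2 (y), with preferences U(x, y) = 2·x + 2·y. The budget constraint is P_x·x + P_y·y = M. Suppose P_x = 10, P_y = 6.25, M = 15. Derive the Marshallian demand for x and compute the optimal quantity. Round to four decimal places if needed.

x* = 0

y gives more utility per dollar, so spend all income on y: y* = M/P_y, x* = 0.
Numerically: x* = 0, y* = 2.4.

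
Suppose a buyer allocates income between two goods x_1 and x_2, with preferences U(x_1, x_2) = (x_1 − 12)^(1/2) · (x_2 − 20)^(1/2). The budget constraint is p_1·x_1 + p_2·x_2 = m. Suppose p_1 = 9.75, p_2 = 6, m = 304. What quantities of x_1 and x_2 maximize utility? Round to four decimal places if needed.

This is Cobb-Douglas in (x_1−12, x_2−20): tangency gives 0.5·p_2·(x_2−20) = 0.5·p_1·(x_1−12).
Substituting into the budget: x_1* = 12 + 0.5·(m − 12·p_1 − 20·p_2)/p_1, and x_2* = 20 + 0.5·(…)/p_2.
Discretionary income = 304 − 12·9.75 − 20·6 = 67; x_1* = 12 + 0.5·67/9.75 = 15.4359; x_2* = 20 + 0.5·67/6 = 25.5833.

x_1* = 15.4359, x_2* = 25.5833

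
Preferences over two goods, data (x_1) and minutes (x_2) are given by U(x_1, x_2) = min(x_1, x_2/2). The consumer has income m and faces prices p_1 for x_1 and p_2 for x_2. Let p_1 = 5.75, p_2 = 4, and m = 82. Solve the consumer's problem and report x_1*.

x_1* = 5.9636

With perfect complements, no substitution: consume in ratio x_1:x_2 = 1:2.
Budget: p_1·x_1 + p_2·2·x_1 = m, so (p_1 + 2·p_2)·x_1 = m.
Demand: x_1*(p_1,p_2,m) = m/(p_1 + 2·p_2), x_2* = 2·m/(p_1 + 2·p_2).
Here 5.75 + 2·4 = 13.75, giving x_1* = 5.9636.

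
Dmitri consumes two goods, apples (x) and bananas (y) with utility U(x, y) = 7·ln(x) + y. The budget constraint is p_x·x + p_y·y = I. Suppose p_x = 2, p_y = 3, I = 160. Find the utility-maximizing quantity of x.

MU_x = 7/x, MU_y = 1. Tangency: 7/x = p_x/p_y.
So x*(p_x,p_y) = 7·p_y/p_x, independent of income; and y* = (I − 7·p_y)/p_y.
At the given prices: x* = 7·3/2 = 10.5.

x* = 10.5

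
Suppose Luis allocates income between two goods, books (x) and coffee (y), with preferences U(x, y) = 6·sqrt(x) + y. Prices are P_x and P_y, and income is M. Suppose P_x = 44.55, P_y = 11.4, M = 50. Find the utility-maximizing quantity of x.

x* = 0.5893

Utility is quasi-linear in y; the FOC for x is 3/√x = P_x/P_y.
Thus x* = (3·P_y/P_x)² — independent of M — with the rest of income spent on y.
Plugging in: x* = (3·11.4/44.55)² = 0.5893.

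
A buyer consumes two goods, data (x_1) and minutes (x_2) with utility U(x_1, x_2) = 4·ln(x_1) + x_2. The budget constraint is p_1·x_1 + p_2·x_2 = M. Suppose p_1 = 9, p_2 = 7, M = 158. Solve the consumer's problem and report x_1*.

Set MRS = p_1/p_2: (4/x_1)/1 = p_1/p_2.
So x_1*(p_1,p_2) = 4·p_2/p_1, independent of income; and x_2* = (M − 4·p_2)/p_2.
At the given prices: x_1* = 4·7/9 = 3.1111.

x_1* = 3.1111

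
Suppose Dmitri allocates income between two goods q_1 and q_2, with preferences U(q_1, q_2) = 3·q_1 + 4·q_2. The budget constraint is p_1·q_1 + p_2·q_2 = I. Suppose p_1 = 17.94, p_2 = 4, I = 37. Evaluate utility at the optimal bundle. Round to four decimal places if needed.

Perfect substitutes: compare marginal utility per dollar. 3/p_1 vs 4/p_2 → 0.1672 vs 1.
q_2 gives more utility per dollar, so spend all income on q_2: q_2* = I/p_2, q_1* = 0.
Numerically: q_1* = 0, q_2* = 9.25.
Utility at the optimum: U(0, 9.25) = 37.

V = 37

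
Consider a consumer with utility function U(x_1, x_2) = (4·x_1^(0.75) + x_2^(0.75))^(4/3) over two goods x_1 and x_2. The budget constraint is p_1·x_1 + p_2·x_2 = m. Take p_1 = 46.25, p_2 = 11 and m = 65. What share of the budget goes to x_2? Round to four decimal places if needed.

MRS = MU_x_1/MU_x_2 = 4·(x_2/x_1)^(0.25). Set equal to p_1/p_2.
Solve for the ratio: x_2/x_1 = [(1/4)·p_1/p_2]^(4).
With the ratio pinned down, the budget gives x_1* = m/(p_1 + p_2·(x_2/x_1)) and x_2* = (x_2/x_1)·x_1*.
Numerically x_2/x_1 = 1.220777, so x_1* = 65/(46.25 + 11·1.220777) = 1.0892 and x_2* = 1.220777·1.0892 = 1.3296.
Expenditure on x_2: 11·1.3296 = 14.6259; share = 0.225.

share on x_2 = 0.225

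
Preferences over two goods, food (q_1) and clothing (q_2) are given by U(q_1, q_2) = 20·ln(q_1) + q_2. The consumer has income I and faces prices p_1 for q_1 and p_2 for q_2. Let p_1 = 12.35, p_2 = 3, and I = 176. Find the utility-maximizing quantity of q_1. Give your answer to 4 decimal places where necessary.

q_1* = 4.8583

Set MRS = p_1/p_2: (20/q_1)/1 = p_1/p_2.
So q_1*(p_1,p_2) = 20·p_2/p_1, independent of income; and q_2* = (I − 20·p_2)/p_2.
At the given prices: q_1* = 20·3/12.35 = 4.8583.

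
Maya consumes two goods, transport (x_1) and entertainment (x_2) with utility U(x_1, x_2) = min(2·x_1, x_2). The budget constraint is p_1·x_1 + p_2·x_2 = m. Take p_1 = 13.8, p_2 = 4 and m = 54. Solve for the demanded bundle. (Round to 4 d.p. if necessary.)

x_1* = 2.4771, x_2* = 4.9541

With perfect complements, no substitution: consume in ratio x_1:x_2 = 1:2.
Budget: p_1·x_1 + p_2·2·x_1 = m, so (p_1 + 2·p_2)·x_1 = m.
Demand: x_1*(p_1,p_2,m) = m/(p_1 + 2·p_2), x_2* = 2·m/(p_1 + 2·p_2).
Here 13.8 + 2·4 = 21.8, giving x_1* = 2.4771 and x_2* = 4.9541.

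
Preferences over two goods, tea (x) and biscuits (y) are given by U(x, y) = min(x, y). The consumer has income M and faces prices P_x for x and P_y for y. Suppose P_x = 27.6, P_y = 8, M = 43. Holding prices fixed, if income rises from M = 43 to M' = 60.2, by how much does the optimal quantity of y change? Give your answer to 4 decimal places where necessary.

Δy* = 0.4831

Leontief preferences: the optimum is at the kink where x/1 = y/1, i.e. y = x.
Budget: P_x·x + P_y·x = M, so (P_x + P_y)·x = M.
Demand: x*(P_x,P_y,M) = M/(P_x + P_y), y* = M/(P_x + P_y).
Here 27.6 + 8 = 35.6, giving y* = 1.2079.
At M' = 60.2: y* = 1.691. Change: 1.691 − 1.2079 = 0.4831.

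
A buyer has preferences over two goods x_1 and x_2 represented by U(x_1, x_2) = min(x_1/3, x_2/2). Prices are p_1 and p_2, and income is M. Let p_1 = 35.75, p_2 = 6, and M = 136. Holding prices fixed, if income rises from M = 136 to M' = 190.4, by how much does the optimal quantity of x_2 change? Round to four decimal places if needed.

Leontief preferences: the optimum is at the kink where x_1/3 = x_2/2, i.e. x_2 = (2/3)·x_1.
Budget: p_1·x_1 + p_2·(2/3)·x_1 = M, so (3·p_1 + 2·p_2)·x_1 = 3·M.
Demand: x_1*(p_1,p_2,M) = 3·M/(3·p_1 + 2·p_2), x_2* = 2·M/(3·p_1 + 2·p_2).
Here 3·35.75 + 2·6 = 119.25, giving x_2* = 2.2809.
At M' = 190.4: x_2* = 3.1933. Change: 3.1933 − 2.2809 = 0.9124.

Δx_2* = 0.9124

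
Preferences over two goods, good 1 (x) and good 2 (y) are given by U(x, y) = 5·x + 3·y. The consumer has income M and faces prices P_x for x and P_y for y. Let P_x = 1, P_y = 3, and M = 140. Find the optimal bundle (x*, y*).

x* = 140, y* = 0

Linear utility — the consumer picks whichever good has higher MU/price: 5/1 = 5 vs 3/3 = 1.
x gives more utility per dollar, so spend all income on x: x* = M/P_x, y* = 0.
Numerically: x* = 140, y* = 0.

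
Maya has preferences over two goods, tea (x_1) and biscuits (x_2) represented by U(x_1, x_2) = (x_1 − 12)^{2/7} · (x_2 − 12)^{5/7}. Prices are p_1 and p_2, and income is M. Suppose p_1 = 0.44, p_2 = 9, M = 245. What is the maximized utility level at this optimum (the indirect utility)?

This is Cobb-Douglas in (x_1−12, x_2−12): tangency gives 2/7·p_2·(x_2−12) = 5/7·p_1·(x_1−12).
Substituting into the budget: x_1* = 12 + 2/7·(M − 12·p_1 − 12·p_2)/p_1, and x_2* = 12 + 5/7·(…)/p_2.
Discretionary income = 245 − 12·0.44 − 12·9 = 131.72; x_1* = 12 + 2/7·131.72/0.44 = 97.5325; x_2* = 12 + 5/7·131.72/9 = 22.454.
Utility at the optimum: U(97.5325, 22.454) = 19.0588.

V = 19.0588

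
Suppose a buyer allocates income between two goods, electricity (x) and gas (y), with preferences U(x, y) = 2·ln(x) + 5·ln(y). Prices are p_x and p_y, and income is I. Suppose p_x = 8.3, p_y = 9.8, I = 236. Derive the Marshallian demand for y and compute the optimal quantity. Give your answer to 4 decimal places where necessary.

y* = 17.2012

The MRS is (2/5)·y/x. Set MRS = p_x/p_y.
Rearranging, p_y·y = (5/2)·p_x·x. Substituting into the budget gives p_x·x·(1 + (5/2)) = I.
Demand: x*(p_x,p_y,I) = 2/7·I/p_x and y* = 5/7·I/p_y.
At p_x=8.3, p_y=9.8, I=236: y* = 5/7·236/9.8 = 17.2012.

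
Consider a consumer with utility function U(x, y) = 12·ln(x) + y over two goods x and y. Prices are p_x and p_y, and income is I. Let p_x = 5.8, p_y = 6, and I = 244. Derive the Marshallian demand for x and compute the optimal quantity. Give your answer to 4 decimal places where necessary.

At the given prices: x* = 12·6/5.8 = 12.4138.

x* = 12.4138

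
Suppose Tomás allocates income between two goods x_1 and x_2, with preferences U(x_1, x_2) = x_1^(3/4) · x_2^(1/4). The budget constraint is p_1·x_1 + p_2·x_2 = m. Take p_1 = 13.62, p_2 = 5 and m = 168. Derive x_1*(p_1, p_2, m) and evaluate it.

At p_1=13.62, p_2=5, m=168: x_1* = 0.75·168/13.62 = 9.2511.

x_1* = 9.2511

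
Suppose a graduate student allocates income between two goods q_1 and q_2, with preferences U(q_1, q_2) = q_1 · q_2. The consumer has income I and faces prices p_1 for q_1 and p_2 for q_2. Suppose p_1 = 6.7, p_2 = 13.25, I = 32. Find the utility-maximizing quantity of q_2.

MU_q_1/MU_q_2 = (q_2)/(q_1); tangency sets this equal to p_1/p_2.
So p_2·q_2 = p_1·q_1; combined with the budget, a share 0.5 of income goes to q_1.
Demand: q_1*(p_1,p_2,I) = 0.5·I/p_1 and q_2* = 0.5·I/p_2.
At p_1=6.7, p_2=13.25, I=32: q_2* = 0.5·32/13.25 = 1.2075.

q_2* = 1.2075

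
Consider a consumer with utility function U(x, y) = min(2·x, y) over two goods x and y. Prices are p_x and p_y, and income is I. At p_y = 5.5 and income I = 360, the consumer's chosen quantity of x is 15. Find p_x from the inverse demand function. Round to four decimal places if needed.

Leontief preferences: the optimum is at the kink where x/1 = y/2, i.e. y = 2·x.
Budget: p_x·x + p_y·2·x = I, so (p_x + 2·p_y)·x = I.
Demand: x*(p_x,p_y,I) = I/(p_x + 2·p_y), y* = 2·I/(p_x + 2·p_y).
Set x* = 15 in the demand function and solve for p_x: p_x = 13.

p_x = 13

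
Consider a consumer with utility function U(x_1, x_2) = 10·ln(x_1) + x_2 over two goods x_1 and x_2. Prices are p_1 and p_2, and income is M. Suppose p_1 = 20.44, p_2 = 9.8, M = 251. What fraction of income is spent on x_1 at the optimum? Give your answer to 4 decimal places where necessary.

Set MRS = p_1/p_2: (10/x_1)/1 = p_1/p_2.
So x_1*(p_1,p_2) = 10·p_2/p_1, independent of income; and x_2* = (M − 10·p_2)/p_2.
At the given prices: x_1* = 10·9.8/20.44 = 4.7945, and x_2* = 15.6122.
Expenditure on x_1: 20.44·4.7945 = 98; share = 0.3904.

share on x_1 = 0.3904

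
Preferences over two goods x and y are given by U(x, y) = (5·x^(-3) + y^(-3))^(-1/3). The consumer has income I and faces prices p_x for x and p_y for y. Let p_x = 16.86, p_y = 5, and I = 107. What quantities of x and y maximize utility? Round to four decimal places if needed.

x* = 5.0021, y* = 4.533

Numerically y/x = 0.906211, so x* = 107/(16.86 + 5·0.906211) = 5.0021 and y* = 0.906211·5.0021 = 4.533.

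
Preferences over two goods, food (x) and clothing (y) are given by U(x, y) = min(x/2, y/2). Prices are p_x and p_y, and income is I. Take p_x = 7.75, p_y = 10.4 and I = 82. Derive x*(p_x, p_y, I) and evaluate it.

x* = 4.5179

With perfect complements, no substitution: consume in ratio x:y = 2:2.
Budget: p_x·x + p_y·x = I, so (2·p_x + 2·p_y)·x = 2·I.
Demand: x*(p_x,p_y,I) = 2·I/(2·p_x + 2·p_y), y* = 2·I/(2·p_x + 2·p_y).
Here 2·7.75 + 2·10.4 = 36.3, giving x* = 4.5179.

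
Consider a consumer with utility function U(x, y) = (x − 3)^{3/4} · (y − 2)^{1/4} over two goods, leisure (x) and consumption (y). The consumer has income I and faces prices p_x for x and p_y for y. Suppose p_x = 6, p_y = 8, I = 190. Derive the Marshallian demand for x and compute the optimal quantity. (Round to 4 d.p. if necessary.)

Let x' = x−3, y' = y−2. MRS = 3·y'/x' = p_x/p_y.
Substituting into the budget: x* = 3 + 0.75·(I − 3·p_x − 2·p_y)/p_x, and y* = 2 + 0.25·(…)/p_y.
Discretionary income = 190 − 3·6 − 2·8 = 156; x* = 3 + 0.75·156/6 = 22.5.

x* = 22.5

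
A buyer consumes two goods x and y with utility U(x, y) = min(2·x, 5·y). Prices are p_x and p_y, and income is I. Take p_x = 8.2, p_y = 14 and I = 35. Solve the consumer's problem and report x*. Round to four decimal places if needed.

x* = 2.5362

Leontief preferences: the optimum is at the kink where x/5 = y/2, i.e. y = (2/5)·x.
Budget: p_x·x + p_y·(2/5)·x = I, so (5·p_x + 2·p_y)·x = 5·I.
Demand: x*(p_x,p_y,I) = 5·I/(5·p_x + 2·p_y), y* = 2·I/(5·p_x + 2·p_y).
Here 5·8.2 + 2·14 = 69, giving x* = 2.5362.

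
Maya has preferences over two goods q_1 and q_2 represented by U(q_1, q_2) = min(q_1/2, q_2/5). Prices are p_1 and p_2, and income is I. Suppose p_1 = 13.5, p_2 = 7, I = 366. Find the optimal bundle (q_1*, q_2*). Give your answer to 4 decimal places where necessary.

Leontief preferences: the optimum is at the kink where q_1/2 = q_2/5, i.e. q_2 = (5/2)·q_1.
Budget: p_1·q_1 + p_2·(5/2)·q_1 = I, so (2·p_1 + 5·p_2)·q_1 = 2·I.
Demand: q_1*(p_1,p_2,I) = 2·I/(2·p_1 + 5·p_2), q_2* = 5·I/(2·p_1 + 5·p_2).
Here 2·13.5 + 5·7 = 62, giving q_1* = 11.8065 and q_2* = 29.5161.

q_1* = 11.8065, q_2* = 29.5161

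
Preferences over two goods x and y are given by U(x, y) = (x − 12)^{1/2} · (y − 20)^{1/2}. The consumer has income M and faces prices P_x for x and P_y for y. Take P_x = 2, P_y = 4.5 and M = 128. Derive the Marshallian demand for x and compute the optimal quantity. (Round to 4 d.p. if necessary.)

x* = 15.5

This is Cobb-Douglas in (x−12, y−20): tangency gives 0.5·P_y·(y−20) = 0.5·P_x·(x−12).
Substituting into the budget: x* = 12 + 0.5·(M − 12·P_x − 20·P_y)/P_x, and y* = 20 + 0.5·(…)/P_y.
Discretionary income = 128 − 12·2 − 20·4.5 = 14; x* = 12 + 0.5·14/2 = 15.5.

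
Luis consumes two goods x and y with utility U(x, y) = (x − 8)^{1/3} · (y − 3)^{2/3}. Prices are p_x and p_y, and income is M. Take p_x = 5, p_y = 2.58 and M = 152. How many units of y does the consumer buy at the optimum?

y* = 29.9406

This is Cobb-Douglas in (x−8, y−3): tangency gives 1/3·p_y·(y−3) = 2/3·p_x·(x−8).
After buying the subsistence bundle (8, 3), a share 1/3 of the remaining income goes to x: x* = 8 + 1/3·(M − 8p_x − 3p_y)/p_x.
Discretionary income = 152 − 8·5 − 3·2.58 = 104.26; y* = 3 + 2/3·104.26/2.58 = 29.9406.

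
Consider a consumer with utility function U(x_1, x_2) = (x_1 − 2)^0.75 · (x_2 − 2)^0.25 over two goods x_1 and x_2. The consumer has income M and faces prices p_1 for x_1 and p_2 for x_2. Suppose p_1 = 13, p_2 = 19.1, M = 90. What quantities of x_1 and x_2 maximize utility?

This is Cobb-Douglas in (x_1−2, x_2−2): tangency gives 0.75·p_2·(x_2−2) = 0.25·p_1·(x_1−2).
After buying the subsistence bundle (2, 2), a share 0.75 of the remaining income goes to x_1: x_1* = 2 + 0.75·(M − 2p_1 − 2p_2)/p_1.
Discretionary income = 90 − 2·13 − 2·19.1 = 25.8; x_1* = 2 + 0.75·25.8/13 = 3.4885; x_2* = 2 + 0.25·25.8/19.1 = 2.3377.

x_1* = 3.4885, x_2* = 2.3377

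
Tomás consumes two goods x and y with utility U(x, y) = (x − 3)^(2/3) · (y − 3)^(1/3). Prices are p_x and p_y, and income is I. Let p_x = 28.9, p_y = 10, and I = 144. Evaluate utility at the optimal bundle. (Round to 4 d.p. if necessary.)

Discretionary income = 144 − 3·28.9 − 3·10 = 27.3; x* = 3 + 2/3·27.3/28.9 = 3.6298; y* = 3 + 1/3·27.3/10 = 3.91.
Utility at the optimum: U(3.6298, 3.91) = 0.712.

V = 0.712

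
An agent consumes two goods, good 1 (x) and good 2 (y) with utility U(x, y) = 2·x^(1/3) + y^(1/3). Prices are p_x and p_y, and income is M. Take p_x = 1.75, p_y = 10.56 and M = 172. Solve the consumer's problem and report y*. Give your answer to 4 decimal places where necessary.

y* = 2.0493

From the CES first-order condition, 2·(y/x)^(2/3) = p_x/p_y.
Solve for the ratio: y/x = [(1/2)·p_x/p_y]^(1.5).
With the ratio pinned down, the budget gives x* = M/(p_x + p_y·(y/x)) and y* = (y/x)·x*.
Numerically y/x = 0.023852, so x* = 172/(1.75 + 10.56·0.023852) = 85.9196 and y* = 0.023852·85.9196 = 2.0493.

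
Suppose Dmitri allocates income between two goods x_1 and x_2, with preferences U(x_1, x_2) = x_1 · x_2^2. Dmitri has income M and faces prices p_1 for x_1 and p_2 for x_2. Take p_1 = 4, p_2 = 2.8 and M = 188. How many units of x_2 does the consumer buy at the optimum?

Tangency: MRS = (1/2)·x_2/x_1 = p_1/p_2.
Rearranging, p_2·x_2 = 2·p_1·x_1. Substituting into the budget gives p_1·x_1·(1 + 2) = M.
Demand: x_1*(p_1,p_2,M) = 1/3·M/p_1 and x_2* = 2/3·M/p_2.
At p_1=4, p_2=2.8, M=188: x_2* = 2/3·188/2.8 = 44.7619.

x_2* = 44.7619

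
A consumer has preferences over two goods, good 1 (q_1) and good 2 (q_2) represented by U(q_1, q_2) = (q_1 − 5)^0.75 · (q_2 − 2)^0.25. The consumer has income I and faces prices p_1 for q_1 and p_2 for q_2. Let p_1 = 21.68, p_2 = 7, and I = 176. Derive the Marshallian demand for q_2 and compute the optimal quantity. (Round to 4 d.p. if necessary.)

Let q_1' = q_1−5, q_2' = q_2−2. MRS = 3·q_2'/q_1' = p_1/p_2.
After buying the subsistence bundle (5, 2), a share 0.75 of the remaining income goes to q_1: q_1* = 5 + 0.75·(I − 5p_1 − 2p_2)/p_1.
Discretionary income = 176 − 5·21.68 − 2·7 = 53.6; q_2* = 2 + 0.25·53.6/7 = 3.9143.

q_2* = 3.9143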